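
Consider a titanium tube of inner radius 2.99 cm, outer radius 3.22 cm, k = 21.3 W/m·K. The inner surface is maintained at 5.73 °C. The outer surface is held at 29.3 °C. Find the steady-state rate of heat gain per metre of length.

Q' = 2πk·ΔT/ln(r₂/r₁) = 2π × 21.3 × 23.57 / ln(0.0322/0.0299) = 42600 W/m

Q' = 42.6 kW/m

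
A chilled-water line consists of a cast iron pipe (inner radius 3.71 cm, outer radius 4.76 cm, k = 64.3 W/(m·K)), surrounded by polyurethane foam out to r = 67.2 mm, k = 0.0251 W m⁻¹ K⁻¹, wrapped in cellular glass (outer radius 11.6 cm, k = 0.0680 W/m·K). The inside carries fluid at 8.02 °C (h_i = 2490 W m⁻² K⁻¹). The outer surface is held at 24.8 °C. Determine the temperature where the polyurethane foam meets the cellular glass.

Series thermal resistances, inner to outer:
  R'_conv,in = 1/(2πr h) = 1/(2π·0.0371·2490) = 0.001723 m·K/W
  R'_cast iron = ln(0.0476/0.0371)/(2πk) = 0.2492/(2π·64.3) = 6.169×10^-4 m·K/W
  R'_polyurethane foam = ln(0.0672/0.0476)/(2πk) = 0.3448/(2π·0.0251) = 2.187 m·K/W
  R'_cellular glass = ln(0.116/0.0672)/(2πk) = 0.5459/(2π·0.0680) = 1.278 m·K/W
ΣR = 0.001723 + 6.169×10^-4 + 2.187 + 1.278 = 3.467 m·K/W
Q' = ΔT/ΣR = (8.02 °C − 24.8 °C)/3.467 = -4.840 W/m
From the inner boundary to the polyurethane foam/cellular glass interface, ΣR_partial = 2.189 m·K/W.
T_interface = T_in − Q'·ΣR_partial = 8.02 °C − (-4.840)(2.189) = 18.6 °C

T = 18.6 °C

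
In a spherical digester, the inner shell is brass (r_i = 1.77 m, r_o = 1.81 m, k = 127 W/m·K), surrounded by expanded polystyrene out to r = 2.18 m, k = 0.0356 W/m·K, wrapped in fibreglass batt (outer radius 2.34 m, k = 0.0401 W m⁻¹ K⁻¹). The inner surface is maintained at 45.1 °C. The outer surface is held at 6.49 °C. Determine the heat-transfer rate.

Resistance network (inner→outer):
  R_brass = (1/1.77 − 1/1.81)/(4πk) = 0.01249/(4π·127) = 7.823×10^-6 K/W
  R_expanded polystyrene = (1/1.81 − 1/2.18)/(4πk) = 0.09377/(4π·0.0356) = 0.2096 K/W
  R_fibreglass batt = (1/2.18 − 1/2.34)/(4πk) = 0.03137/(4π·0.0401) = 0.06224 K/W
ΣR = 7.823×10^-6 + 0.2096 + 0.06224 = 0.2718 K/W
Q = ΔT/ΣR = (45.1 °C − 6.49 °C)/0.2718 = 142 W

Q = 142 W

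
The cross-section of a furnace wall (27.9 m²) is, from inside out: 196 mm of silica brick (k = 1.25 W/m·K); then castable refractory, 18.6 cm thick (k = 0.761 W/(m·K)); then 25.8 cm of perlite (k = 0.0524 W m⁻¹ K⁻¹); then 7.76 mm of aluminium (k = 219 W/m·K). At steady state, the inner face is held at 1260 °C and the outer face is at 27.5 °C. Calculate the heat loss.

Q = 6.46 kW

Resistance network (inner→outer):
  R_silica brick = L/(kA) = 0.196/(1.25·27.9) = 0.005620 K/W
  R_castable refractory = L/(kA) = 0.186/(0.761·27.9) = 0.008760 K/W
  R_perlite = L/(kA) = 0.258/(0.0524·27.9) = 0.1765 K/W
  R_aluminium = L/(kA) = 0.00776/(219·27.9) = 1.270×10^-6 K/W
ΣR = 0.005620 + 0.008760 + 0.1765 + 1.270×10^-6 = 0.1909 K/W
Q = ΔT/ΣR = (1260 °C − 27.5 °C)/0.1909 = 6460 W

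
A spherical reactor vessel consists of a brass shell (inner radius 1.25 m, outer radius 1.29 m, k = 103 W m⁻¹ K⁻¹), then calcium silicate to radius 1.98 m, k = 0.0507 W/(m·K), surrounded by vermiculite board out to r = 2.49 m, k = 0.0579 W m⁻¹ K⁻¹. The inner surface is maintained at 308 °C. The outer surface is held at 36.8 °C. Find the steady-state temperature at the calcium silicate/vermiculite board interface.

T = 105 °C

Series thermal resistances, inner to outer:
  R_brass = (1/1.25 − 1/1.29)/(4πk) = 0.02481/(4π·103) = 1.917×10^-5 K/W
  R_calcium silicate = (1/1.29 − 1/1.98)/(4πk) = 0.2701/(4π·0.0507) = 0.4240 K/W
  R_vermiculite board = (1/1.98 − 1/2.49)/(4πk) = 0.1034/(4π·0.0579) = 0.1422 K/W
ΣR = 1.917×10^-5 + 0.4240 + 0.1422 = 0.5662 K/W
Q = ΔT/ΣR = (308 °C − 36.8 °C)/0.5662 = 479.0 W
From the inner boundary to the calcium silicate/vermiculite board interface, ΣR_partial = 0.4240 K/W.
T_interface = T_in − Q·ΣR_partial = 308 °C − (479.0)(0.4240) = 105 °C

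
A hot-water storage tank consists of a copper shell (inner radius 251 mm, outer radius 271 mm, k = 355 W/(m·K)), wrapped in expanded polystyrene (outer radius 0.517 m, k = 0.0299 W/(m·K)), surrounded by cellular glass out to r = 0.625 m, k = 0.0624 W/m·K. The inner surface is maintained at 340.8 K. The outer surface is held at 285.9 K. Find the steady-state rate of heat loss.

Series thermal resistances, inner to outer:
  R_copper = (1/0.251 − 1/0.271)/(4πk) = 0.2940/(4π·355) = 6.591×10^-5 K/W
  R_expanded polystyrene = (1/0.271 − 1/0.517)/(4πk) = 1.756/(4π·0.0299) = 4.673 K/W
  R_cellular glass = (1/0.517 − 1/0.625)/(4πk) = 0.3342/(4π·0.0624) = 0.4262 K/W
ΣR = 6.591×10^-5 + 4.673 + 0.4262 = 5.099 K/W
Q = ΔT/ΣR = (340.8 K − 285.9 K)/5.099 = 10.8 W

Q = 10.8 W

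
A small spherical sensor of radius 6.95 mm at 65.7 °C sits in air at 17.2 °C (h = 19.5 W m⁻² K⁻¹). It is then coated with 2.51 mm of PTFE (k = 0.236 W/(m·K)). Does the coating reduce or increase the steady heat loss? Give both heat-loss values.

increases: 0.574 → 0.829 W

Critical radius for a sphere: r_cr = 2k/h = 0.0242 m = 2.42 cm.
Outer radius after coating: r₂ = 0.00695 + 0.00251 = 0.00946 m.
Since r₁ < r_cr and r₂ ≤ r_cr, the coating moves toward the maximum at r_cr — heat loss rises.
Bare: R = 1/(4πr₁²h) = 84.49 K/W; Q = 48.5/84.49 = 0.574 W.
Coated: R = R_cond + R_conv = 58.47 K/W; Q = 48.5/58.47 = 0.829 W.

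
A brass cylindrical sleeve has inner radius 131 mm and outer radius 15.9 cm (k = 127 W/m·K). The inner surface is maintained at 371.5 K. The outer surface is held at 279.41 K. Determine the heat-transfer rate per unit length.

Q' = 3.79×10^5 W/m

Q' = 2πk·ΔT/ln(r₂/r₁) = 2π × 127 × 92.09 / ln(0.159/0.131) = 3.79×10^5 W/m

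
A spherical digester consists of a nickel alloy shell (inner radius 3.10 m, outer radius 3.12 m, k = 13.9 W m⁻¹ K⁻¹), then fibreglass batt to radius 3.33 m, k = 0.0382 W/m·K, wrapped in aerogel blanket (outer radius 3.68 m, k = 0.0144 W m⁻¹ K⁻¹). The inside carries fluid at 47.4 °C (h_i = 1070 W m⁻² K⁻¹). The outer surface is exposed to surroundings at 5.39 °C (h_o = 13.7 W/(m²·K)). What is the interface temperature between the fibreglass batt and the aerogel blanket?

T = 38.6 °C

Treat each layer as a resistance in series:
  R_conv,in = 1/(4πr²h) = 1/(4π·3.10²·1070) = 7.739×10^-6 K/W
  R_nickel alloy = (1/3.10 − 1/3.12)/(4πk) = 0.002068/(4π·13.9) = 1.184×10^-5 K/W
  R_fibreglass batt = (1/3.12 − 1/3.33)/(4πk) = 0.02021/(4π·0.0382) = 0.04211 K/W
  R_aerogel blanket = (1/3.33 − 1/3.68)/(4πk) = 0.02856/(4π·0.0144) = 0.1578 K/W
  R_conv,out = 1/(4πr²h) = 1/(4π·3.68²·13.7) = 4.289×10^-4 K/W
ΣR = 7.739×10^-6 + 1.184×10^-5 + 0.04211 + 0.1578 + 4.289×10^-4 = 0.2004 K/W
Q = ΔT/ΣR = (47.4 °C − 5.39 °C)/0.2004 = 209.6 W
From the inner boundary to the fibreglass batt/aerogel blanket interface, ΣR_partial = 0.04213 K/W.
T_interface = T_in − Q·ΣR_partial = 47.4 °C − (209.6)(0.04213) = 38.6 °C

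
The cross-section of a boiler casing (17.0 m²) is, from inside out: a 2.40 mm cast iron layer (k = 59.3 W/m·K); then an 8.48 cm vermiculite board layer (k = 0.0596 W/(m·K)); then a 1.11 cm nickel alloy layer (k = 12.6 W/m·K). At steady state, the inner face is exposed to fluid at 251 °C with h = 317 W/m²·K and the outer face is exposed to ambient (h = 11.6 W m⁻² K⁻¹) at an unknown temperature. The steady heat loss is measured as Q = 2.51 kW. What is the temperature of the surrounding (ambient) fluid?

Sum the resistances:
  R_conv,in = 1/(hA) = 1/(317·17.0) = 1.856×10^-4 K/W
  R_cast iron = L/(kA) = 0.00240/(59.3·17.0) = 2.381×10^-6 K/W
  R_vermiculite board = L/(kA) = 0.0848/(0.0596·17.0) = 0.08370 K/W
  R_nickel alloy = L/(kA) = 0.0111/(12.6·17.0) = 5.182×10^-5 K/W
  R_conv,out = 1/(hA) = 1/(11.6·17.0) = 0.005071 K/W
ΣR = 0.08901 K/W
ΔT = Q·ΣR = 2510 × 0.08901 = 223.4 K
Heat flows outward, so T_out = T_in − ΔT = 251 − 223.4 = 27.6 °C

T_out = 27.6 °C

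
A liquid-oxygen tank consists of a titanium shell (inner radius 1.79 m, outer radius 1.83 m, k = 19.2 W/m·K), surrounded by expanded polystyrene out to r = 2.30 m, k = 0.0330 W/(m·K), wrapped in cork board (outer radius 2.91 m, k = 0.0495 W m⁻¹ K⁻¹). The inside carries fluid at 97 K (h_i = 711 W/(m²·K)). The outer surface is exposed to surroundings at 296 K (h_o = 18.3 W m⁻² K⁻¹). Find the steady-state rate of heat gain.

Series thermal resistances, inner to outer:
  R_conv,in = 1/(4πr²h) = 1/(4π·1.79²·711) = 3.493×10^-5 K/W
  R_titanium = (1/1.79 − 1/1.83)/(4πk) = 0.01221/(4π·19.2) = 5.061×10^-5 K/W
  R_expanded polystyrene = (1/1.83 − 1/2.30)/(4πk) = 0.1117/(4π·0.0330) = 0.2693 K/W
  R_cork board = (1/2.30 − 1/2.91)/(4πk) = 0.09114/(4π·0.0495) = 0.1465 K/W
  R_conv,out = 1/(4πr²h) = 1/(4π·2.91²·18.3) = 5.135×10^-4 K/W
ΣR = 3.493×10^-5 + 5.061×10^-5 + 0.2693 + 0.1465 + 5.135×10^-4 = 0.4164 K/W
Q = ΔT/ΣR = (97 K − 296 K)/0.4164 = -478 W
(Negative Q ⇒ heat flows inward; heat gain = 478 W.)

Q = 478 W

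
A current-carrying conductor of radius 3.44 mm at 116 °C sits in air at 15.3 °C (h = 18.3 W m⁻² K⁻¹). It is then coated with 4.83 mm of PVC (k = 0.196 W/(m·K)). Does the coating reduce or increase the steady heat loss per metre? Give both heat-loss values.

Critical radius for a cylinder: r_cr = k/h = 0.0107 m = 1.07 cm.
Outer radius after coating: r₂ = 0.00344 + 0.00483 = 0.00827 m.
Since r₁ < r_cr and r₂ ≤ r_cr, the coating moves toward the maximum at r_cr — heat loss rises.
Bare: R = 1/(2πr₁h) = 2.528 m·K/W; Q = 100.7/2.528 = 39.8 W/m.
Coated: R = R_cond + R_conv = 1.764 m·K/W; Q = 100.7/1.764 = 57.1 W/m.

increases: 39.8 → 57.1 W/m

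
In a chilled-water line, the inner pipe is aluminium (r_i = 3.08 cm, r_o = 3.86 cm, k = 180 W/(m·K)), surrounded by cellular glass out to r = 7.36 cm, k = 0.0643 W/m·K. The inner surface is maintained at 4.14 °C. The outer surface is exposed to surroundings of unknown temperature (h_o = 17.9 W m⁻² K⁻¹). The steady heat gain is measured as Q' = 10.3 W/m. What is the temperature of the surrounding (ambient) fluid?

T_out = 21.8 °C

Sum the resistances:
  R'_aluminium = ln(0.0386/0.0308)/(2πk) = 0.2257/(2π·180) = 1.996×10^-4 m·K/W
  R'_cellular glass = ln(0.0736/0.0386)/(2πk) = 0.6454/(2π·0.0643) = 1.597 m·K/W
  R'_conv,out = 1/(2πr h) = 1/(2π·0.0736·17.9) = 0.1208 m·K/W
ΣR = 1.718 m·K/W
ΔT = Q'·ΣR = 10.3 × 1.718 = 17.70 K
Heat flows inward, so T_out = T_in + ΔT = 4.14 + 17.70 = 21.8 °C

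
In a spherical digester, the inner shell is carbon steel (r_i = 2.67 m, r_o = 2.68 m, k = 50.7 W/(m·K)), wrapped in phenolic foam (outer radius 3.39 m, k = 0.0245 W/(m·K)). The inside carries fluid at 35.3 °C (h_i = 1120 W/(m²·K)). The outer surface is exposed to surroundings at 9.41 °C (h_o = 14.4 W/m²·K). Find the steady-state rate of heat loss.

Series thermal resistances, inner to outer:
  R_conv,in = 1/(4πr²h) = 1/(4π·2.67²·1120) = 9.967×10^-6 K/W
  R_carbon steel = (1/2.67 − 1/2.68)/(4πk) = 0.001398/(4π·50.7) = 2.193×10^-6 K/W
  R_phenolic foam = (1/2.68 − 1/3.39)/(4πk) = 0.07815/(4π·0.0245) = 0.2538 K/W
  R_conv,out = 1/(4πr²h) = 1/(4π·3.39²·14.4) = 4.809×10^-4 K/W
ΣR = 9.967×10^-6 + 2.193×10^-6 + 0.2538 + 4.809×10^-4 = 0.2543 K/W
Q = ΔT/ΣR = (35.3 °C − 9.41 °C)/0.2543 = 102 W

Q = 102 W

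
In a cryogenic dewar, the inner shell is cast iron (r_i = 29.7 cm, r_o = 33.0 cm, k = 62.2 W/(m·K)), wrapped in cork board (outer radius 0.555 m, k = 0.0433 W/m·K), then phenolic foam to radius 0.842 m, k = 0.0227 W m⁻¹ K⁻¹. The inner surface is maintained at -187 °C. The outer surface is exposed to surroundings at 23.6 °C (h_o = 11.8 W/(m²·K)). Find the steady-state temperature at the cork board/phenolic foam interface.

T = -79.4 °C

Treat each layer as a resistance in series:
  R_cast iron = (1/0.297 − 1/0.330)/(4πk) = 0.3367/(4π·62.2) = 4.308×10^-4 K/W
  R_cork board = (1/0.330 − 1/0.555)/(4πk) = 1.229/(4π·0.0433) = 2.258 K/W
  R_phenolic foam = (1/0.555 − 1/0.842)/(4πk) = 0.6142/(4π·0.0227) = 2.153 K/W
  R_conv,out = 1/(4πr²h) = 1/(4π·0.842²·11.8) = 0.009512 K/W
ΣR = 4.308×10^-4 + 2.258 + 2.153 + 0.009512 = 4.421 K/W
Q = ΔT/ΣR = (-187 °C − 23.6 °C)/4.421 = -47.64 W
From the inner boundary to the cork board/phenolic foam interface, ΣR_partial = 2.258 K/W.
T_interface = T_in − Q·ΣR_partial = -187 °C − (-47.64)(2.258) = -79.4 °C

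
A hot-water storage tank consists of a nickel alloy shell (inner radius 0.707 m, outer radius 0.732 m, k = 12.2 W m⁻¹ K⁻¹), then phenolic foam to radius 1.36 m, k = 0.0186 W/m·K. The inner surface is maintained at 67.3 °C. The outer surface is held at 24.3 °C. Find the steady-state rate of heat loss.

Q = 15.9 W

Treat each layer as a resistance in series:
  R_nickel alloy = (1/0.707 − 1/0.732)/(4πk) = 0.04831/(4π·12.2) = 3.151×10^-4 K/W
  R_phenolic foam = (1/0.732 − 1/1.36)/(4πk) = 0.6308/(4π·0.0186) = 2.699 K/W
ΣR = 3.151×10^-4 + 2.699 = 2.699 K/W
Q = ΔT/ΣR = (67.3 °C − 24.3 °C)/2.699 = 15.9 W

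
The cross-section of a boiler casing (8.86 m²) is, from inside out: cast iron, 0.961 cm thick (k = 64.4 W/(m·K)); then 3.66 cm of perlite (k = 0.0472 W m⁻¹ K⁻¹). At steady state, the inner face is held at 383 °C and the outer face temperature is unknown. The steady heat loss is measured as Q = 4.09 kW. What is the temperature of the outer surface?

Series resistances:
  R_cast iron = L/(kA) = 0.00961/(64.4·8.86) = 1.684×10^-5 K/W
  R_perlite = L/(kA) = 0.0366/(0.0472·8.86) = 0.08752 K/W
ΣR = 0.08754 K/W
ΔT = Q·ΣR = 4090 × 0.08754 = 358.0 K
Heat flows outward, so T_out = T_in − ΔT = 383 − 358.0 = 25.0 °C

T_out = 25.0 °C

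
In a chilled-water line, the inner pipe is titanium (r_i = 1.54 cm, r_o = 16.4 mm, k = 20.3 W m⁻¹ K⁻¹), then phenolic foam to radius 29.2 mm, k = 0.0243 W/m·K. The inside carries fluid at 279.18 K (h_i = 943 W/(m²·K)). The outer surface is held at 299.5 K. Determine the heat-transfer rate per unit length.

Treat each layer as a resistance in series:
  R'_conv,in = 1/(2πr h) = 1/(2π·0.0154·943) = 0.01096 m·K/W
  R'_titanium = ln(0.0164/0.0154)/(2πk) = 0.06291/(2π·20.3) = 4.933×10^-4 m·K/W
  R'_phenolic foam = ln(0.0292/0.0164)/(2πk) = 0.5769/(2π·0.0243) = 3.778 m·K/W
ΣR = 0.01096 + 4.933×10^-4 + 3.778 = 3.789 m·K/W
Q' = ΔT/ΣR = (279.18 K − 299.5 K)/3.789 = -5.36 W/m
(Negative Q' ⇒ heat flows inward; heat gain = 5.36 W/m.)

Q' = 5.36 W/m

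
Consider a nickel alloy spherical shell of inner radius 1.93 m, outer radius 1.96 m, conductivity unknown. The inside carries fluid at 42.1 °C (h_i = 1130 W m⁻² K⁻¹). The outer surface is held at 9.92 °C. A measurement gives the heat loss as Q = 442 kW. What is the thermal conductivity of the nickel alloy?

ΣR = ΔT/Q = |42.1 − 9.92|/4.42×10^5 = 7.281×10^-5 K/W
Known resistances:
  R_conv,in = 1/(4πr²h) = 1/(4π·1.93²·1130) = 1.891×10^-5 K/W
R_nickel alloy = ΣR − ΣR_known = 7.281×10^-5 − 1.891×10^-5 = 5.390×10^-5 K/W
(1/r₁−1/r₂)/(4πk) = 5.390×10^-5 ⇒ k = 0.007931/(4π·5.390×10^-5) = 11.7 W/m·K

k = 11.7 W/m·K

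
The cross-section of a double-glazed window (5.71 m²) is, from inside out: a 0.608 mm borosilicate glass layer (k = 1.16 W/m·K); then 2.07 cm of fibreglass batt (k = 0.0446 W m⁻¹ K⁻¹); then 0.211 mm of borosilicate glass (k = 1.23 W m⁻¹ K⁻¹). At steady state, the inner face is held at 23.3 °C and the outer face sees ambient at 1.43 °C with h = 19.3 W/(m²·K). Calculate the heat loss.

Series thermal resistances, inner to outer:
  R_borosilicate glass = L/(kA) = 6.08×10^-4/(1.16·5.71) = 9.179×10^-5 K/W
  R_fibreglass batt = L/(kA) = 0.0207/(0.0446·5.71) = 0.08128 K/W
  R_borosilicate glass = L/(kA) = 2.11×10^-4/(1.23·5.71) = 3.004×10^-5 K/W
  R_conv,out = 1/(hA) = 1/(19.3·5.71) = 0.009074 K/W
ΣR = 9.179×10^-5 + 0.08128 + 3.004×10^-5 + 0.009074 = 0.09048 K/W
Q = ΔT/ΣR = (23.3 °C − 1.43 °C)/0.09048 = 242 W

Q = 242 W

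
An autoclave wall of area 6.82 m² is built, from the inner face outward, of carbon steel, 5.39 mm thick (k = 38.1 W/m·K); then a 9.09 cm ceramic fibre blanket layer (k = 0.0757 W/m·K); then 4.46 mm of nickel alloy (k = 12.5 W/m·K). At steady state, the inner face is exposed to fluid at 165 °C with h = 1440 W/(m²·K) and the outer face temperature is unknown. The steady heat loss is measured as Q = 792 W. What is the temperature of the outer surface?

Series resistances:
  R_conv,in = 1/(hA) = 1/(1440·6.82) = 1.018×10^-4 K/W
  R_carbon steel = L/(kA) = 0.00539/(38.1·6.82) = 2.074×10^-5 K/W
  R_ceramic fibre blanket = L/(kA) = 0.0909/(0.0757·6.82) = 0.1761 K/W
  R_nickel alloy = L/(kA) = 0.00446/(12.5·6.82) = 5.232×10^-5 K/W
ΣR = 0.1762 K/W
ΔT = Q·ΣR = 792 × 0.1762 = 139.6 K
Heat flows outward, so T_out = T_in − ΔT = 165 − 139.6 = 25.4 °C

T_out = 25.4 °C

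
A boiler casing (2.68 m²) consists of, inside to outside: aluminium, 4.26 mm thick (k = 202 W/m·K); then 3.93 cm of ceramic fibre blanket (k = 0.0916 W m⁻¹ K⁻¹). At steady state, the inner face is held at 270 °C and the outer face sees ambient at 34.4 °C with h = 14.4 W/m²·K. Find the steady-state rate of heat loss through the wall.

Resistance network (inner→outer):
  R_aluminium = L/(kA) = 0.00426/(202·2.68) = 7.869×10^-6 K/W
  R_ceramic fibre blanket = L/(kA) = 0.0393/(0.0916·2.68) = 0.1601 K/W
  R_conv,out = 1/(hA) = 1/(14.4·2.68) = 0.02591 K/W
ΣR = 7.869×10^-6 + 0.1601 + 0.02591 = 0.1860 K/W
Q = ΔT/ΣR = (270 °C − 34.4 °C)/0.1860 = 1270 W

Q = 1270 W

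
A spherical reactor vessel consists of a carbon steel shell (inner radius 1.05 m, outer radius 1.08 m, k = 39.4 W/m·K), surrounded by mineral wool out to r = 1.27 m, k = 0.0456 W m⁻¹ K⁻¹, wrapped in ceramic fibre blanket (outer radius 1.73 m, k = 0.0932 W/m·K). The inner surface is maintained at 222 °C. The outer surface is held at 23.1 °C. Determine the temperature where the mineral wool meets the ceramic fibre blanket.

T = 108 °C

Treat each layer as a resistance in series:
  R_carbon steel = (1/1.05 − 1/1.08)/(4πk) = 0.02646/(4π·39.4) = 5.343×10^-5 K/W
  R_mineral wool = (1/1.08 − 1/1.27)/(4πk) = 0.1385/(4π·0.0456) = 0.2417 K/W
  R_ceramic fibre blanket = (1/1.27 − 1/1.73)/(4πk) = 0.2094/(4π·0.0932) = 0.1788 K/W
ΣR = 5.343×10^-5 + 0.2417 + 0.1788 = 0.4206 K/W
Q = ΔT/ΣR = (222 °C − 23.1 °C)/0.4206 = 472.9 W
From the inner boundary to the mineral wool/ceramic fibre blanket interface, ΣR_partial = 0.2418 K/W.
T_interface = T_in − Q·ΣR_partial = 222 °C − (472.9)(0.2418) = 108 °C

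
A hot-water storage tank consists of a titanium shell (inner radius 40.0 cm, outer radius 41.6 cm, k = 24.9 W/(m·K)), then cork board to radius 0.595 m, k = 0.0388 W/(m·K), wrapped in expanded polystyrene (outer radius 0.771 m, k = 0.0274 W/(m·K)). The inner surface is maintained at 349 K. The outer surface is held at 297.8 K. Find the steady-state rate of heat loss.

Resistance network (inner→outer):
  R_titanium = (1/0.400 − 1/0.416)/(4πk) = 0.09615/(4π·24.9) = 3.073×10^-4 K/W
  R_cork board = (1/0.416 − 1/0.595)/(4πk) = 0.7232/(4π·0.0388) = 1.483 K/W
  R_expanded polystyrene = (1/0.595 − 1/0.771)/(4πk) = 0.3837/(4π·0.0274) = 1.114 K/W
ΣR = 3.073×10^-4 + 1.483 + 1.114 = 2.597 K/W
Q = ΔT/ΣR = (349 K − 297.8 K)/2.597 = 19.7 W

Q = 19.7 W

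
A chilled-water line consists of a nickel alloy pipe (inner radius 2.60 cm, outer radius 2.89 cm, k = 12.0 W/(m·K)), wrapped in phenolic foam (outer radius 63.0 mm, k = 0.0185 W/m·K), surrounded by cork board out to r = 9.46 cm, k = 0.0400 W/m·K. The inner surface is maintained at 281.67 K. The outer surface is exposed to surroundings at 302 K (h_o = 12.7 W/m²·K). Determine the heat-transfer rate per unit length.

Series thermal resistances, inner to outer:
  R'_nickel alloy = ln(0.0289/0.0260)/(2πk) = 0.1057/(2π·12.0) = 0.001402 m·K/W
  R'_phenolic foam = ln(0.0630/0.0289)/(2πk) = 0.7793/(2π·0.0185) = 6.704 m·K/W
  R'_cork board = ln(0.0946/0.0630)/(2πk) = 0.4065/(2π·0.0400) = 1.618 m·K/W
  R'_conv,out = 1/(2πr h) = 1/(2π·0.0946·12.7) = 0.1325 m·K/W
ΣR = 0.001402 + 6.704 + 1.618 + 0.1325 = 8.456 m·K/W
Q' = ΔT/ΣR = (281.67 K − 302 K)/8.456 = -2.40 W/m
(Negative Q' ⇒ heat flows inward; heat gain = 2.40 W/m.)

Q' = 2.40 W/m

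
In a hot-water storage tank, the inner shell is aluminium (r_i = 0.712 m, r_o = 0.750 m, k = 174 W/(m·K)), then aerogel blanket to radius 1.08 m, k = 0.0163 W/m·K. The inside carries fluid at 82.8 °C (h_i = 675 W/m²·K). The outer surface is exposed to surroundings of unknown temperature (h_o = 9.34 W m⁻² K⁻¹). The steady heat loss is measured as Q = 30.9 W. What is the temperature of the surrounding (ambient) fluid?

T_out = 21.1 °C

Series resistances:
  R_conv,in = 1/(4πr²h) = 1/(4π·0.712²·675) = 2.326×10^-4 K/W
  R_aluminium = (1/0.712 − 1/0.750)/(4πk) = 0.07116/(4π·174) = 3.254×10^-5 K/W
  R_aerogel blanket = (1/0.750 − 1/1.08)/(4πk) = 0.4074/(4π·0.0163) = 1.989 K/W
  R_conv,out = 1/(4πr²h) = 1/(4π·1.08²·9.34) = 0.007305 K/W
ΣR = 1.997 K/W
ΔT = Q·ΣR = 30.9 × 1.997 = 61.71 K
Heat flows outward, so T_out = T_in − ΔT = 82.8 − 61.71 = 21.1 °C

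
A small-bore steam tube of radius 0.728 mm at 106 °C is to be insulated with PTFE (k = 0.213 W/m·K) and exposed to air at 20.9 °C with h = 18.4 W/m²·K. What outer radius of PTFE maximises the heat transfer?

r_cr = 1.16 cm

For a cylinder, r_cr = k_ins/h = 0.213/18.4 = 0.0116 m = 1.16 cm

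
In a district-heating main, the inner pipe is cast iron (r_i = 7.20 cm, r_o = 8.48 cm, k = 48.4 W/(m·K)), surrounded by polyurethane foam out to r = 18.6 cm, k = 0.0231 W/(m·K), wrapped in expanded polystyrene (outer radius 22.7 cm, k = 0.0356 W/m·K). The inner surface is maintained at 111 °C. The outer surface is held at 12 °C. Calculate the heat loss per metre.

Resistance network (inner→outer):
  R'_cast iron = ln(0.0848/0.0720)/(2πk) = 0.1636/(2π·48.4) = 5.381×10^-4 m·K/W
  R'_polyurethane foam = ln(0.186/0.0848)/(2πk) = 0.7855/(2π·0.0231) = 5.412 m·K/W
  R'_expanded polystyrene = ln(0.227/0.186)/(2πk) = 0.1992/(2π·0.0356) = 0.8906 m·K/W
ΣR = 5.381×10^-4 + 5.412 + 0.8906 = 6.303 m·K/W
Q' = ΔT/ΣR = (111 °C − 12 °C)/6.303 = 15.7 W/m

Q' = 15.7 W/m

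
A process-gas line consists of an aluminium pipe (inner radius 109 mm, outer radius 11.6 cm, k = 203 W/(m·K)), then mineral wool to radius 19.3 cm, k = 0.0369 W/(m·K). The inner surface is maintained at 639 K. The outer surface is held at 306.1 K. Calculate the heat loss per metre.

Series thermal resistances, inner to outer:
  R'_aluminium = ln(0.116/0.109)/(2πk) = 0.06224/(2π·203) = 4.880×10^-5 m·K/W
  R'_mineral wool = ln(0.193/0.116)/(2πk) = 0.5091/(2π·0.0369) = 2.196 m·K/W
ΣR = 4.880×10^-5 + 2.196 = 2.196 m·K/W
Q' = ΔT/ΣR = (639 K − 306.1 K)/2.196 = 152 W/m

Q' = 152 W/m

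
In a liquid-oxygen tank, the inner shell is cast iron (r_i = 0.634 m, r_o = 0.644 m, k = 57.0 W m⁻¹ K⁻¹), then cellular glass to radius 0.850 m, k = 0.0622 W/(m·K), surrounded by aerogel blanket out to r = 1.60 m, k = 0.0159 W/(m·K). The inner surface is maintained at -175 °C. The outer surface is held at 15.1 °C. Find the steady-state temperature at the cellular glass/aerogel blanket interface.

Treat each layer as a resistance in series:
  R_cast iron = (1/0.634 − 1/0.644)/(4πk) = 0.02449/(4π·57.0) = 3.419×10^-5 K/W
  R_cellular glass = (1/0.644 − 1/0.850)/(4πk) = 0.3763/(4π·0.0622) = 0.4815 K/W
  R_aerogel blanket = (1/0.850 − 1/1.60)/(4πk) = 0.5515/(4π·0.0159) = 2.760 K/W
ΣR = 3.419×10^-5 + 0.4815 + 2.760 = 3.242 K/W
Q = ΔT/ΣR = (-175 °C − 15.1 °C)/3.242 = -58.64 W
From the inner boundary to the cellular glass/aerogel blanket interface, ΣR_partial = 0.4815 K/W.
T_interface = T_in − Q·ΣR_partial = -175 °C − (-58.64)(0.4815) = -147 °C

T = -147 °C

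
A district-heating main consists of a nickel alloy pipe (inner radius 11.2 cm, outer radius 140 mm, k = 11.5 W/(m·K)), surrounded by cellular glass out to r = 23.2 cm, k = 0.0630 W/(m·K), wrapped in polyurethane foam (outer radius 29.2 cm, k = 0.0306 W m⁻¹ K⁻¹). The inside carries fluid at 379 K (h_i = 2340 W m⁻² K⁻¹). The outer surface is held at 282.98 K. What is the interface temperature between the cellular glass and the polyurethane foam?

Treat each layer as a resistance in series:
  R'_conv,in = 1/(2πr h) = 1/(2π·0.112·2340) = 6.073×10^-4 m·K/W
  R'_nickel alloy = ln(0.140/0.112)/(2πk) = 0.2231/(2π·11.5) = 0.003088 m·K/W
  R'_cellular glass = ln(0.232/0.140)/(2πk) = 0.5051/(2π·0.0630) = 1.276 m·K/W
  R'_polyurethane foam = ln(0.292/0.232)/(2πk) = 0.2300/(2π·0.0306) = 1.196 m·K/W
ΣR = 6.073×10^-4 + 0.003088 + 1.276 + 1.196 = 2.476 m·K/W
Q' = ΔT/ΣR = (379 K − 282.98 K)/2.476 = 38.78 W/m
From the inner boundary to the cellular glass/polyurethane foam interface, ΣR_partial = 1.280 m·K/W.
T_interface = T_in − Q'·ΣR_partial = 379 K − (38.78)(1.280) = 329.4 K

T = 329.4 K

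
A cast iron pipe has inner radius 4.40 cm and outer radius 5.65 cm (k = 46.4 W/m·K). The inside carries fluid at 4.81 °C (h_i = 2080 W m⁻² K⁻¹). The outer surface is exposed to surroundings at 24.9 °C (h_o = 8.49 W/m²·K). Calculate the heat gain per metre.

Q' = 60.1 W/m

Series thermal resistances, inner to outer:
  R'_conv,in = 1/(2πr h) = 1/(2π·0.0440·2080) = 0.001739 m·K/W
  R'_cast iron = ln(0.0565/0.0440)/(2πk) = 0.2501/(2π·46.4) = 8.577×10^-4 m·K/W
  R'_conv,out = 1/(2πr h) = 1/(2π·0.0565·8.49) = 0.3318 m·K/W
ΣR = 0.001739 + 8.577×10^-4 + 0.3318 = 0.3344 m·K/W
Q' = ΔT/ΣR = (4.81 °C − 24.9 °C)/0.3344 = -60.1 W/m
(Negative Q' ⇒ heat flows inward; heat gain = 60.1 W/m.)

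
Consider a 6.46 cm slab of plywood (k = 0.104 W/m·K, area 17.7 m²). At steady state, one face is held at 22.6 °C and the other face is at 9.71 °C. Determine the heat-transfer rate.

Q = 367 W

Q = kA·ΔT/L = 0.104 × 17.7 × |22.6 °C − 9.71 °C| / 0.0646 = 367 W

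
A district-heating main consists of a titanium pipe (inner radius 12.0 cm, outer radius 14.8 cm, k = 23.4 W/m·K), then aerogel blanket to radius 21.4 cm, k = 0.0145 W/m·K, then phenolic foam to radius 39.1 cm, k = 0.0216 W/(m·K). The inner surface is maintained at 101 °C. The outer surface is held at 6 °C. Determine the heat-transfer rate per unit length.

Q' = 11.2 W/m

Series thermal resistances, inner to outer:
  R'_titanium = ln(0.148/0.120)/(2πk) = 0.2097/(2π·23.4) = 0.001426 m·K/W
  R'_aerogel blanket = ln(0.214/0.148)/(2πk) = 0.3688/(2π·0.0145) = 4.048 m·K/W
  R'_phenolic foam = ln(0.391/0.214)/(2πk) = 0.6027/(2π·0.0216) = 4.441 m·K/W
ΣR = 0.001426 + 4.048 + 4.441 = 8.490 m·K/W
Q' = ΔT/ΣR = (101 °C − 6 °C)/8.490 = 11.2 W/m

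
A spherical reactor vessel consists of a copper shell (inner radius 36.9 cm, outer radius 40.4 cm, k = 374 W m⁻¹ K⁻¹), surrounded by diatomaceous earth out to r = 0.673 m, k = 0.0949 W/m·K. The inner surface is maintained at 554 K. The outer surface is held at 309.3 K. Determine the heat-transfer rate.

Q = 295 W

Treat each layer as a resistance in series:
  R_copper = (1/0.369 − 1/0.404)/(4πk) = 0.2348/(4π·374) = 4.995×10^-5 K/W
  R_diatomaceous earth = (1/0.404 − 1/0.673)/(4πk) = 0.9894/(4π·0.0949) = 0.8296 K/W
ΣR = 4.995×10^-5 + 0.8296 = 0.8296 K/W
Q = ΔT/ΣR = (554 K − 309.3 K)/0.8296 = 295 W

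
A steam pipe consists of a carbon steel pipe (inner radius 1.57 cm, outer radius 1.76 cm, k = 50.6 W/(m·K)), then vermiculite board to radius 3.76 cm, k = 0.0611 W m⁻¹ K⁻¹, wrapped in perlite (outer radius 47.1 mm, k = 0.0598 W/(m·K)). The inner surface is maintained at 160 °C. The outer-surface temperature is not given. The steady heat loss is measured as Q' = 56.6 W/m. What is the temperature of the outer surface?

T_out = 14.1 °C

Series resistances:
  R'_carbon steel = ln(0.0176/0.0157)/(2πk) = 0.1142/(2π·50.6) = 3.593×10^-4 m·K/W
  R'_vermiculite board = ln(0.0376/0.0176)/(2πk) = 0.7591/(2π·0.0611) = 1.977 m·K/W
  R'_perlite = ln(0.0471/0.0376)/(2πk) = 0.2253/(2π·0.0598) = 0.5995 m·K/W
ΣR = 2.577 m·K/W
ΔT = Q'·ΣR = 56.6 × 2.577 = 145.9 K
Heat flows outward, so T_out = T_in − ΔT = 160 − 145.9 = 14.1 °C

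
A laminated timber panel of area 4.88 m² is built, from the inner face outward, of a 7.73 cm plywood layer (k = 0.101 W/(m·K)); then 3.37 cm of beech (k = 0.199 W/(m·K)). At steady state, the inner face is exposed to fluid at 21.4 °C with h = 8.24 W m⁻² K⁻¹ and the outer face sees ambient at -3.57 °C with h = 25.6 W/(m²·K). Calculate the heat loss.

Series thermal resistances, inner to outer:
  R_conv,in = 1/(hA) = 1/(8.24·4.88) = 0.02487 K/W
  R_plywood = L/(kA) = 0.0773/(0.101·4.88) = 0.1568 K/W
  R_beech = L/(kA) = 0.0337/(0.199·4.88) = 0.03470 K/W
  R_conv,out = 1/(hA) = 1/(25.6·4.88) = 0.008005 K/W
ΣR = 0.02487 + 0.1568 + 0.03470 + 0.008005 = 0.2244 K/W
Q = ΔT/ΣR = (21.4 °C − -3.57 °C)/0.2244 = 111 W

Q = 111 W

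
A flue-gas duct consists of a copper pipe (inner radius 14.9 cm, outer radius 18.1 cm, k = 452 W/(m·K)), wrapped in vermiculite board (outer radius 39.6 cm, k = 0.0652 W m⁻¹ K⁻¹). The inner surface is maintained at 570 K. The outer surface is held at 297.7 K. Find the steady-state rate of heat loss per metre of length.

Resistance network (inner→outer):
  R'_copper = ln(0.181/0.149)/(2πk) = 0.1946/(2π·452) = 6.850×10^-5 m·K/W
  R'_vermiculite board = ln(0.396/0.181)/(2πk) = 0.7829/(2π·0.0652) = 1.911 m·K/W
ΣR = 6.850×10^-5 + 1.911 = 1.911 m·K/W
Q' = ΔT/ΣR = (570 K − 297.7 K)/1.911 = 142 W/m

Q' = 142 W/m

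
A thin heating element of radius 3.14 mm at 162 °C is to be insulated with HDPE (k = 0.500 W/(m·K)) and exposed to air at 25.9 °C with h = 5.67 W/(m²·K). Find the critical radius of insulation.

For a cylinder, r_cr = k_ins/h = 0.500/5.67 = 0.0882 m = 8.82 cm

r_cr = 8.82 cm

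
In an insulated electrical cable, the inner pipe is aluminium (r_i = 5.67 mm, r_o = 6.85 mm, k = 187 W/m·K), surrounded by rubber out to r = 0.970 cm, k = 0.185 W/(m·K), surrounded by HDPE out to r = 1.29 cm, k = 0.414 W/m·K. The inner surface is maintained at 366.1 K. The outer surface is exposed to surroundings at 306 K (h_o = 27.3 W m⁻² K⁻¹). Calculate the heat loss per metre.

Series thermal resistances, inner to outer:
  R'_aluminium = ln(0.00685/0.00567)/(2πk) = 0.1891/(2π·187) = 1.609×10^-4 m·K/W
  R'_rubber = ln(0.00970/0.00685)/(2πk) = 0.3479/(2π·0.185) = 0.2993 m·K/W
  R'_HDPE = ln(0.0129/0.00970)/(2πk) = 0.2851/(2π·0.414) = 0.1096 m·K/W
  R'_conv,out = 1/(2πr h) = 1/(2π·0.0129·27.3) = 0.4519 m·K/W
ΣR = 1.609×10^-4 + 0.2993 + 0.1096 + 0.4519 = 0.8610 m·K/W
Q' = ΔT/ΣR = (366.1 K − 306 K)/0.8610 = 69.8 W/m

Q' = 69.8 W/m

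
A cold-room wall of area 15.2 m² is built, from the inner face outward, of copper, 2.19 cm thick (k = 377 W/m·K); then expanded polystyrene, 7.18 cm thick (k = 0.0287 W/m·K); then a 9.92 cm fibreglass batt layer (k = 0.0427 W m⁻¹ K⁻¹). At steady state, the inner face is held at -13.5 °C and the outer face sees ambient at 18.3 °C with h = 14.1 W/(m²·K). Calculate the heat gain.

Q = 98.7 W

Treat each layer as a resistance in series:
  R_copper = L/(kA) = 0.0219/(377·15.2) = 3.822×10^-6 K/W
  R_expanded polystyrene = L/(kA) = 0.0718/(0.0287·15.2) = 0.1646 K/W
  R_fibreglass batt = L/(kA) = 0.0992/(0.0427·15.2) = 0.1528 K/W
  R_conv,out = 1/(hA) = 1/(14.1·15.2) = 0.004666 K/W
ΣR = 3.822×10^-6 + 0.1646 + 0.1528 + 0.004666 = 0.3221 K/W
Q = ΔT/ΣR = (-13.5 °C − 18.3 °C)/0.3221 = -98.7 W
(Negative Q ⇒ heat flows inward; heat gain = 98.7 W.)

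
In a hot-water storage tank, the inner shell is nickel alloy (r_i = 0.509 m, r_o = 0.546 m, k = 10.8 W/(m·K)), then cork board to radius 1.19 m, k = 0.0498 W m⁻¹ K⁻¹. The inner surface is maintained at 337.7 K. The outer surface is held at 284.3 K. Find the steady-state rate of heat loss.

Q = 33.7 W

Treat each layer as a resistance in series:
  R_nickel alloy = (1/0.509 − 1/0.546)/(4πk) = 0.1331/(4π·10.8) = 9.810×10^-4 K/W
  R_cork board = (1/0.546 − 1/1.19)/(4πk) = 0.9912/(4π·0.0498) = 1.584 K/W
ΣR = 9.810×10^-4 + 1.584 = 1.585 K/W
Q = ΔT/ΣR = (337.7 K − 284.3 K)/1.585 = 33.7 W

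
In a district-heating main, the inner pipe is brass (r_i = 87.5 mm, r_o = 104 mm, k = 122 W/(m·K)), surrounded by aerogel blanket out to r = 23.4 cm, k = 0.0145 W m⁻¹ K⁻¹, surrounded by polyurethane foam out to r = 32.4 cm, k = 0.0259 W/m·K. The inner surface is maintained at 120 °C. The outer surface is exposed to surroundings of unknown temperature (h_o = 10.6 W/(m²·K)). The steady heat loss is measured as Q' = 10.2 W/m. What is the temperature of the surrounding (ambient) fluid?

Sum the resistances:
  R'_brass = ln(0.104/0.0875)/(2πk) = 0.1728/(2π·122) = 2.254×10^-4 m·K/W
  R'_aerogel blanket = ln(0.234/0.104)/(2πk) = 0.8109/(2π·0.0145) = 8.901 m·K/W
  R'_polyurethane foam = ln(0.324/0.234)/(2πk) = 0.3254/(2π·0.0259) = 2.000 m·K/W
  R'_conv,out = 1/(2πr h) = 1/(2π·0.324·10.6) = 0.04634 m·K/W
ΣR = 10.95 m·K/W
ΔT = Q'·ΣR = 10.2 × 10.95 = 111.7 K
Heat flows outward, so T_out = T_in − ΔT = 120 − 111.7 = 8.3 °C

T_out = 8.3 °C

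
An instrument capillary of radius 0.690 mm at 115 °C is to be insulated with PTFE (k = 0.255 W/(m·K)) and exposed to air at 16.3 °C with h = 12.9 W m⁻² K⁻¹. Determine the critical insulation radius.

For a cylinder, r_cr = k_ins/h = 0.255/12.9 = 0.0198 m = 1.98 cm

r_cr = 1.98 cm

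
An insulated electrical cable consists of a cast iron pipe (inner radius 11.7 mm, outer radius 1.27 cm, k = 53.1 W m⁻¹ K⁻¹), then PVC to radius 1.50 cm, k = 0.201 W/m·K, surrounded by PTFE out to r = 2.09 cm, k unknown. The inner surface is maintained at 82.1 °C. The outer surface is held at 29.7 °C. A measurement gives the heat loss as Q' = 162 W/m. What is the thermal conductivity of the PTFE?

ΣR = ΔT/Q' = |82.1 − 29.7|/162 = 0.3235 m·K/W
Known resistances:
  R'_cast iron = ln(0.0127/0.0117)/(2πk) = 0.08201/(2π·53.1) = 2.458×10^-4 m·K/W
  R'_PVC = ln(0.0150/0.0127)/(2πk) = 0.1664/(2π·0.201) = 0.1318 m·K/W
R_PTFE = ΣR − ΣR_known = 0.3235 − 0.1320 = 0.1915 m·K/W
ln(r₂/r₁)/(2πk) = 0.1915 ⇒ k = 0.3317/(2π·0.1915) = 0.276 W/m·K

k = 0.276 W/m·K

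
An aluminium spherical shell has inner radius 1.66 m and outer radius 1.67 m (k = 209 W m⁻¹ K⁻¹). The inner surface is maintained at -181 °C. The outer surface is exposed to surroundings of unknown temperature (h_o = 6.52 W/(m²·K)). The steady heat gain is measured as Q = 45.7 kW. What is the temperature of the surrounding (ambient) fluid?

Sum the resistances:
  R_aluminium = (1/1.66 − 1/1.67)/(4πk) = 0.003607/(4π·209) = 1.373×10^-6 K/W
  R_conv,out = 1/(4πr²h) = 1/(4π·1.67²·6.52) = 0.004376 K/W
ΣR = 0.004378 K/W
ΔT = Q·ΣR = 45700 × 0.004378 = 200.1 K
Heat flows inward, so T_out = T_in + ΔT = -181 + 200.1 = 19.1 °C

T_out = 19.1 °C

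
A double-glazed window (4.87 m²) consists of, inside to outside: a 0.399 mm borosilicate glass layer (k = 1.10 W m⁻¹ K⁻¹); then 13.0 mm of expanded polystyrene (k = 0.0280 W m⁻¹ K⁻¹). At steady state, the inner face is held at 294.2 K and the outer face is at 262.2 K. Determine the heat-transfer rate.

Q = 335 W

Treat each layer as a resistance in series:
  R_borosilicate glass = L/(kA) = 3.99×10^-4/(1.10·4.87) = 7.448×10^-5 K/W
  R_expanded polystyrene = L/(kA) = 0.0130/(0.0280·4.87) = 0.09534 K/W
ΣR = 7.448×10^-5 + 0.09534 = 0.09541 K/W
Q = ΔT/ΣR = (294.2 K − 262.2 K)/0.09541 = 335 W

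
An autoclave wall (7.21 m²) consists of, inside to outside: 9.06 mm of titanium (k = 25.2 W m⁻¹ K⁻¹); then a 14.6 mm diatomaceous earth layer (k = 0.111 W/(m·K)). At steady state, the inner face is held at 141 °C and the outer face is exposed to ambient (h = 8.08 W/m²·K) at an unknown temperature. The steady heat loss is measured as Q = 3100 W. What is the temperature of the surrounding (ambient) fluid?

Series resistances:
  R_titanium = L/(kA) = 0.00906/(25.2·7.21) = 4.986×10^-5 K/W
  R_diatomaceous earth = L/(kA) = 0.0146/(0.111·7.21) = 0.01824 K/W
  R_conv,out = 1/(hA) = 1/(8.08·7.21) = 0.01717 K/W
ΣR = 0.03546 K/W
ΔT = Q·ΣR = 3100 × 0.03546 = 109.9 K
Heat flows outward, so T_out = T_in − ΔT = 141 − 109.9 = 31.1 °C

T_out = 31.1 °C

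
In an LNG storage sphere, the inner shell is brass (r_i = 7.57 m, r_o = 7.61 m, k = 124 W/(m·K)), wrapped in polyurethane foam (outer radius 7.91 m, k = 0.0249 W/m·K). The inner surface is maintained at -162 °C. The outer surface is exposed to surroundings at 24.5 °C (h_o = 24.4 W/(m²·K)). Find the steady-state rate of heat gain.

Treat each layer as a resistance in series:
  R_brass = (1/7.57 − 1/7.61)/(4πk) = 6.944×10^-4/(4π·124) = 4.456×10^-7 K/W
  R_polyurethane foam = (1/7.61 − 1/7.91)/(4πk) = 0.004984/(4π·0.0249) = 0.01593 K/W
  R_conv,out = 1/(4πr²h) = 1/(4π·7.91²·24.4) = 5.213×10^-5 K/W
ΣR = 4.456×10^-7 + 0.01593 + 5.213×10^-5 = 0.01598 K/W
Q = ΔT/ΣR = (-162 °C − 24.5 °C)/0.01598 = -11700 W
(Negative Q ⇒ heat flows inward; heat gain = 11700 W.)

Q = 11.7 kW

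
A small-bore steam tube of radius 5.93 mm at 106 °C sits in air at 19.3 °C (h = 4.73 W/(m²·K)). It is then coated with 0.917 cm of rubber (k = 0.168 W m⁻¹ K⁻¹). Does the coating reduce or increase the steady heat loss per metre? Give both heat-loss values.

increases: 15.3 → 27.8 W/m

Critical radius for a cylinder: r_cr = k/h = 0.0355 m = 3.55 cm.
Outer radius after coating: r₂ = 0.00593 + 0.00917 = 0.01510 m.
Since r₁ < r_cr and r₂ ≤ r_cr, the coating moves toward the maximum at r_cr — heat loss rises.
Bare: R = 1/(2πr₁h) = 5.674 m·K/W; Q = 86.7/5.674 = 15.3 W/m.
Coated: R = R_cond + R_conv = 3.114 m·K/W; Q = 86.7/3.114 = 27.8 W/m.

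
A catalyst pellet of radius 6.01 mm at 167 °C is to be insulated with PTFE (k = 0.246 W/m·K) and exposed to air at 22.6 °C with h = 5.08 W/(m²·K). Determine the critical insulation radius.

r_cr = 9.69 cm

For a sphere, r_cr = 2k_ins/h = 2·0.246/5.08 = 0.0969 m = 9.69 cm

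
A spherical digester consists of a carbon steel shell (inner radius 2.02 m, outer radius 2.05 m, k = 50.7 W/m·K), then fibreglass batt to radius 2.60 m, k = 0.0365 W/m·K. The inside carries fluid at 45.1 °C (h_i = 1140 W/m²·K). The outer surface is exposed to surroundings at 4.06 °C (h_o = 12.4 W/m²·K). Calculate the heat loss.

Resistance network (inner→outer):
  R_conv,in = 1/(4πr²h) = 1/(4π·2.02²·1140) = 1.711×10^-5 K/W
  R_carbon steel = (1/2.02 − 1/2.05)/(4πk) = 0.007245/(4π·50.7) = 1.137×10^-5 K/W
  R_fibreglass batt = (1/2.05 − 1/2.60)/(4πk) = 0.1032/(4π·0.0365) = 0.2250 K/W
  R_conv,out = 1/(4πr²h) = 1/(4π·2.60²·12.4) = 9.493×10^-4 K/W
ΣR = 1.711×10^-5 + 1.137×10^-5 + 0.2250 + 9.493×10^-4 = 0.2260 K/W
Q = ΔT/ΣR = (45.1 °C − 4.06 °C)/0.2260 = 182 W

Q = 182 W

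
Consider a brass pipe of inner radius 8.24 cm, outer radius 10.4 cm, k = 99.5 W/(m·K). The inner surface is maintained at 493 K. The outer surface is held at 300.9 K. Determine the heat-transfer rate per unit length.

Q' = 5.16×10^5 W/m

Q' = 2πk·ΔT/ln(r₂/r₁) = 2π × 99.5 × 192.1 / ln(0.104/0.0824) = 5.16×10^5 W/m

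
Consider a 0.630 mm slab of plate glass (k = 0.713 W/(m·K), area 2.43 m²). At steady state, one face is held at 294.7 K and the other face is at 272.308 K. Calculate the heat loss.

Q = 61.6 kW

Q = kA·ΔT/L = 0.713 × 2.43 × |294.7 K − 272.308 K| / 6.30×10^-4 = 61600 W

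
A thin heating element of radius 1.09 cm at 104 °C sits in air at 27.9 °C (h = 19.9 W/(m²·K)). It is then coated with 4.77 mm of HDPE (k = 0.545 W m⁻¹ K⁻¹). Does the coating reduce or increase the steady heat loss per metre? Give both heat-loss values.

Critical radius for a cylinder: r_cr = k/h = 0.0274 m = 2.74 cm.
Outer radius after coating: r₂ = 0.0109 + 0.00477 = 0.01567 m.
Since r₁ < r_cr and r₂ ≤ r_cr, the coating moves toward the maximum at r_cr — heat loss rises.
Bare: R = 1/(2πr₁h) = 0.7337 m·K/W; Q = 76.1/0.7337 = 104 W/m.
Coated: R = R_cond + R_conv = 0.6164 m·K/W; Q = 76.1/0.6164 = 123 W/m.

increases: 104 → 123 W/m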